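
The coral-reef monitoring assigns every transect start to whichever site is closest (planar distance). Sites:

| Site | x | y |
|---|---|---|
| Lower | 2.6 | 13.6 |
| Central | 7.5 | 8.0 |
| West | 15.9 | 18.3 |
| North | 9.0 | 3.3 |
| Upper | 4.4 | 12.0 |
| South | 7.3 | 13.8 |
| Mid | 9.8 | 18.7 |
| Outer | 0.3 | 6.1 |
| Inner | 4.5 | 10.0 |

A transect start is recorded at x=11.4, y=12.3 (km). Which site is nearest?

South

Squared distances to each site:
Lower: 79.130; Central: 33.700; West: 56.250; North: 86.760; Upper: 49.090; South: 19.060; Mid: 43.520; Outer: 161.650; Inner: 52.900.
Minimum at South.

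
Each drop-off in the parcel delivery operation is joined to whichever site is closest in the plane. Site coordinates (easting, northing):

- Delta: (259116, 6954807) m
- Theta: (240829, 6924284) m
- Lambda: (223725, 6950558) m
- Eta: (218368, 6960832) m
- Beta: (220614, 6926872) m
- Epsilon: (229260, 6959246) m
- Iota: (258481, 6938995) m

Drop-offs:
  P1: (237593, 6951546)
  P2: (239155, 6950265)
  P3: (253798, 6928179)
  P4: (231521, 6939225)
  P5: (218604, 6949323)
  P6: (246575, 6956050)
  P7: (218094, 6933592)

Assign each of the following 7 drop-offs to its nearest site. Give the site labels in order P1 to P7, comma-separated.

Epsilon, Epsilon, Iota, Lambda, Lambda, Delta, Beta

P1 → Epsilon (d²=128728889.00)
P2 → Epsilon (d²=178569386.00)
P3 → Iota (d²=138916345.00)
P4 → Lambda (d²=189214505.00)
P5 → Lambda (d²=27749866.00)
P6 → Delta (d²=158821730.00)
P7 → Beta (d²=51508800.00)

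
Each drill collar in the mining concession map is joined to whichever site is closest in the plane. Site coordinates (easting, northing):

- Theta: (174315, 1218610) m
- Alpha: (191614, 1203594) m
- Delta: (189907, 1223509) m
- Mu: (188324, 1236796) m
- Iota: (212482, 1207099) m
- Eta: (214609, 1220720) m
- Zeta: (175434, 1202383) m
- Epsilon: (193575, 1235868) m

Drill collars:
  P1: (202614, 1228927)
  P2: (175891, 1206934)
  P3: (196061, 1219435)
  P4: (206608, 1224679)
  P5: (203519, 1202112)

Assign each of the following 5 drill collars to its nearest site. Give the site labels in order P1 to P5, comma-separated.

P1 → Epsilon (d²=129881002.00)
P2 → Zeta (d²=20920450.00)
P3 → Delta (d²=54469192.00)
P4 → Eta (d²=79689682.00)
P5 → Iota (d²=105205538.00)

Epsilon, Zeta, Delta, Eta, Iota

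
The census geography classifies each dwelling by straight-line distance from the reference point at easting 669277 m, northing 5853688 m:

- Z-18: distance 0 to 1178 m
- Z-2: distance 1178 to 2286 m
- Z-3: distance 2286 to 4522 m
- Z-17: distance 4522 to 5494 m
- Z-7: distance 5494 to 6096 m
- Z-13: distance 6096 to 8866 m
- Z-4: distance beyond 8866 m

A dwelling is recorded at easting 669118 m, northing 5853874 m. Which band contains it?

Z-18

Distance = √((669118−669277)² + (5853874−5853688)²) = √(25281.000 + 34596.000) = 244.698 m.
0 ≤ 244.698 < 1178 → Z-18.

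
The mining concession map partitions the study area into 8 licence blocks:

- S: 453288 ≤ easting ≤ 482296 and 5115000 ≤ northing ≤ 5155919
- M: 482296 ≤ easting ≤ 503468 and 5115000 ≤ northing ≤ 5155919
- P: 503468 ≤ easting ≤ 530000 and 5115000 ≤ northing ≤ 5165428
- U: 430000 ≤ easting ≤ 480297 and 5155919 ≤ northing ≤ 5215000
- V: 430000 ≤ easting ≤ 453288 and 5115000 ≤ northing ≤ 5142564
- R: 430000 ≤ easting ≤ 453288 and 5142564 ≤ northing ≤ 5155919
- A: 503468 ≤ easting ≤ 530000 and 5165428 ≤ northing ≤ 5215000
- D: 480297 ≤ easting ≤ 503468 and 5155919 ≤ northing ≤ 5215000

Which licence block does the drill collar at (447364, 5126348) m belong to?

The point has easting = 447364 and northing = 5126348.
Only V satisfies 430000 ≤ easting ≤ 453288 and 5115000 ≤ northing ≤ 5142564.

V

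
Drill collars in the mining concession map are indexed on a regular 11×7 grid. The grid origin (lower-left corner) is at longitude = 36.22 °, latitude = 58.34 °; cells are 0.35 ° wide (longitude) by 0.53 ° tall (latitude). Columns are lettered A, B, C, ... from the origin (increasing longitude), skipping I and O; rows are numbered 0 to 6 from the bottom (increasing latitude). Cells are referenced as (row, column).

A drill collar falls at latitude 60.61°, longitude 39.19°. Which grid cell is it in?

(4, J)

Column index: ⌊(39.19 − 36.22) / 0.35⌋ = ⌊8.486⌋ = 8 → column J
Row offset from origin: ⌊(60.61 − 58.34) / 0.53⌋ = ⌊4.283⌋ = 4 → row 4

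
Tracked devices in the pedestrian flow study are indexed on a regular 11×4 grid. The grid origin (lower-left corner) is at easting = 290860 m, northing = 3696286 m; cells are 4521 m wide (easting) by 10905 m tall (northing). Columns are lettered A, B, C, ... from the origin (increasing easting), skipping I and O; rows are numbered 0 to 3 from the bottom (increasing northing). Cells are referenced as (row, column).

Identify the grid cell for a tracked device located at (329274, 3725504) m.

(2, J)

Column index: ⌊(329274 − 290860) / 4521⌋ = ⌊8.497⌋ = 8 → column J
Row offset from origin: ⌊(3725504 − 3696286) / 10905⌋ = ⌊2.679⌋ = 2 → row 2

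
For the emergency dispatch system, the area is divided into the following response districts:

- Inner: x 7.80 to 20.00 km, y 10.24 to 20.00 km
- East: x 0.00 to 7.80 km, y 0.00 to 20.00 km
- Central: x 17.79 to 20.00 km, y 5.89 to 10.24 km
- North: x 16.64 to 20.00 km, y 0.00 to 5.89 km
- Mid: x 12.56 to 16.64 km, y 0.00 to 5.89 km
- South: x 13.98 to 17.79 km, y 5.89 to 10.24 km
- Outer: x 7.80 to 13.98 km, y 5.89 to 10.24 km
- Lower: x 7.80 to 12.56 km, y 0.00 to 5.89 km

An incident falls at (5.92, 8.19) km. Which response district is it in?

The point has x = 5.92 and y = 8.19.
Only East satisfies 0.00 ≤ x ≤ 7.80 and 0.00 ≤ y ≤ 20.00.

East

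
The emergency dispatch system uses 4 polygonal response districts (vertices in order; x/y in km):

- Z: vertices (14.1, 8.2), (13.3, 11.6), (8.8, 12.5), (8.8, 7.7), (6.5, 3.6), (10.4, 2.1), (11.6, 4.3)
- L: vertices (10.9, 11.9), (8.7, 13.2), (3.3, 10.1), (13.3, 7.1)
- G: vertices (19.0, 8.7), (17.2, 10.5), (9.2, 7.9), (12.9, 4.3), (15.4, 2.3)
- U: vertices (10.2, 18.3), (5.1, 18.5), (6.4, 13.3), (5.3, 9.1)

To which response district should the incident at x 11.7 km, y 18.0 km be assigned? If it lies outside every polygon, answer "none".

none

Cast a ray rightward from (11.7, 18.0). For each polygon, the edges (by vertex number in listed order) whose endpoints lie on opposite sides of y = 18.0, where each meets that height, and whether that is right or left of the point:
Z: no edge straddles that height → 0 crossings.
L: no edge straddles that height → 0 crossings.
G: no edge straddles that height → 0 crossings.
U: 2–3 at x≈5.22 (left), 4–1 at x≈10.04 (left) → 0 crossings.
All counts are even, so the point lies outside every listed polygon.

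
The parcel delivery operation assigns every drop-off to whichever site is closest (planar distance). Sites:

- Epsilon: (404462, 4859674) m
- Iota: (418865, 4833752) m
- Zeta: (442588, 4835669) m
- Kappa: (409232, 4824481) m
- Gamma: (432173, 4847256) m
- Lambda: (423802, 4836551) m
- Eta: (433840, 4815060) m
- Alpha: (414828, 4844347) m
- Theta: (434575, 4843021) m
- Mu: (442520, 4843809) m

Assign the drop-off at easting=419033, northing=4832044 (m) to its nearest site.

Iota

Squared distances to each site:
Epsilon: 975730941.000; Iota: 2945488.000; Zeta: 567978650.000; Kappa: 153258570.000; Gamma: 404064544.000; Lambda: 43056410.000; Eta: 507703505.000; Alpha: 169045834.000; Theta: 362048293.000; Mu: 690054394.000.
Minimum at Iota.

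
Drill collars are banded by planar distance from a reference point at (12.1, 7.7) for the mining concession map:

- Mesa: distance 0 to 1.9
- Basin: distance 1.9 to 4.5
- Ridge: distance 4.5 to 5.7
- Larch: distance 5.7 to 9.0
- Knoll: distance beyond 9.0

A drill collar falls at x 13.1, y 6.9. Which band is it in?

Mesa

Distance = √((13.1−12.1)² + (6.9−7.7)²) = √(1.000 + 0.640) = 1.281.
0 ≤ 1.281 < 1.9 → Mesa.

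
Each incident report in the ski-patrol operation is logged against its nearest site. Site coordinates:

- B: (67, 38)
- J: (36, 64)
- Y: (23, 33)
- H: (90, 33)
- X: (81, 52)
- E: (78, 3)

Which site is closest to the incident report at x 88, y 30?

H

Squared distances to each site:
B: 505.000; J: 3860.000; Y: 4234.000; H: 13.000; X: 533.000; E: 829.000.
Minimum at H.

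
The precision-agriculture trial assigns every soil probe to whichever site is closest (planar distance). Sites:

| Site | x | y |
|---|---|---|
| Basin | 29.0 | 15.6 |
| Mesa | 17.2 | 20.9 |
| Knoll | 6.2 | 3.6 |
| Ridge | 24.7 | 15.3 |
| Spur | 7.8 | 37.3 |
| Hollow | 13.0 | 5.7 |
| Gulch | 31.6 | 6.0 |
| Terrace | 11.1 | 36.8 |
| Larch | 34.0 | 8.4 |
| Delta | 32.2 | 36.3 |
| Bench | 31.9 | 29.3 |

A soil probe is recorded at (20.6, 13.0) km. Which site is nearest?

Ridge

Squared distances to each site:
Basin: 77.320; Mesa: 73.970; Knoll: 295.720; Ridge: 22.100; Spur: 754.330; Hollow: 111.050; Gulch: 170.000; Terrace: 656.690; Larch: 200.720; Delta: 677.450; Bench: 393.380.
Minimum at Ridge.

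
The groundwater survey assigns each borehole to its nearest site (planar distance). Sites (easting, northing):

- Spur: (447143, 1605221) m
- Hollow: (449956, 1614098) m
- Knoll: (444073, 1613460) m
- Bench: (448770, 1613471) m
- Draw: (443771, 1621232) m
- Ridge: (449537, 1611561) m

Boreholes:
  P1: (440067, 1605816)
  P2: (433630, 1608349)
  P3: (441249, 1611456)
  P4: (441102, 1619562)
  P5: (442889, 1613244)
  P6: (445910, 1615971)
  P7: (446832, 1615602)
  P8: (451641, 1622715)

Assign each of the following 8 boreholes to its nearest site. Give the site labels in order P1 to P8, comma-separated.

Spur, Knoll, Knoll, Draw, Knoll, Knoll, Bench, Draw

P1 → Spur (d²=50423801.00)
P2 → Knoll (d²=135178570.00)
P3 → Knoll (d²=11990992.00)
P4 → Draw (d²=9912461.00)
P5 → Knoll (d²=1448512.00)
P6 → Knoll (d²=9679690.00)
P7 → Bench (d²=8297005.00)
P8 → Draw (d²=64136189.00)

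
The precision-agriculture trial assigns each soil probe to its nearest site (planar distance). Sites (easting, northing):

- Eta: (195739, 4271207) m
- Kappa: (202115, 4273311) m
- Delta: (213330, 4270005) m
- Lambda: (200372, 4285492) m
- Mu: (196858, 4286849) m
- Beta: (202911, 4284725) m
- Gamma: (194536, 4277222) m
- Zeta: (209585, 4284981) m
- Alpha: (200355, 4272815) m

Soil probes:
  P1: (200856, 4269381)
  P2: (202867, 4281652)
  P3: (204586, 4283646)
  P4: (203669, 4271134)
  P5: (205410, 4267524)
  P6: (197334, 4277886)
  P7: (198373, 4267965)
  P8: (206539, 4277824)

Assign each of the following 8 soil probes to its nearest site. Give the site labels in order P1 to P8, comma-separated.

Alpha, Beta, Beta, Kappa, Kappa, Gamma, Eta, Kappa

P1 → Alpha (d²=12043357.00)
P2 → Beta (d²=9445265.00)
P3 → Beta (d²=3969866.00)
P4 → Kappa (d²=7154245.00)
P5 → Kappa (d²=44346394.00)
P6 → Gamma (d²=8269700.00)
P7 → Eta (d²=17448520.00)
P8 → Kappa (d²=39938945.00)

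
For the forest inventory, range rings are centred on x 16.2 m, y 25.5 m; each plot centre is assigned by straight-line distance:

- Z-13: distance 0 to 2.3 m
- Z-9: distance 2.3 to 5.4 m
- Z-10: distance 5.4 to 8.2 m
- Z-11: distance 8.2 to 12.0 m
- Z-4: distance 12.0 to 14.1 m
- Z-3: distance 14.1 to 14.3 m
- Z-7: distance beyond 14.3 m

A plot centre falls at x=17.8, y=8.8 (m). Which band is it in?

Distance = √((17.8−16.2)² + (8.8−25.5)²) = √(2.560 + 278.890) = 16.776 m.
14.3 ≤ 16.776 < ∞ → Z-7.

Z-7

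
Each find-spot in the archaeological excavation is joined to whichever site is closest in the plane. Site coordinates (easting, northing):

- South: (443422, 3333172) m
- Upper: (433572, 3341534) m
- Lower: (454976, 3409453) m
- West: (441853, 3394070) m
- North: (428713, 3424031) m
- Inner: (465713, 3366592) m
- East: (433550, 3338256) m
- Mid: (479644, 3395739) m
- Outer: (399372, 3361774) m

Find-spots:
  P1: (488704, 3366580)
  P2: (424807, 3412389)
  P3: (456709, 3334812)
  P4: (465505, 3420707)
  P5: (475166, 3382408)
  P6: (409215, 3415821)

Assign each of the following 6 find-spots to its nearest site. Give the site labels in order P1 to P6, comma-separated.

Inner, North, South, Lower, Mid, North

P1 → Inner (d²=528586225.00)
P2 → North (d²=150793000.00)
P3 → South (d²=179233969.00)
P4 → Lower (d²=237512357.00)
P5 → Mid (d²=197768045.00)
P6 → North (d²=447576104.00)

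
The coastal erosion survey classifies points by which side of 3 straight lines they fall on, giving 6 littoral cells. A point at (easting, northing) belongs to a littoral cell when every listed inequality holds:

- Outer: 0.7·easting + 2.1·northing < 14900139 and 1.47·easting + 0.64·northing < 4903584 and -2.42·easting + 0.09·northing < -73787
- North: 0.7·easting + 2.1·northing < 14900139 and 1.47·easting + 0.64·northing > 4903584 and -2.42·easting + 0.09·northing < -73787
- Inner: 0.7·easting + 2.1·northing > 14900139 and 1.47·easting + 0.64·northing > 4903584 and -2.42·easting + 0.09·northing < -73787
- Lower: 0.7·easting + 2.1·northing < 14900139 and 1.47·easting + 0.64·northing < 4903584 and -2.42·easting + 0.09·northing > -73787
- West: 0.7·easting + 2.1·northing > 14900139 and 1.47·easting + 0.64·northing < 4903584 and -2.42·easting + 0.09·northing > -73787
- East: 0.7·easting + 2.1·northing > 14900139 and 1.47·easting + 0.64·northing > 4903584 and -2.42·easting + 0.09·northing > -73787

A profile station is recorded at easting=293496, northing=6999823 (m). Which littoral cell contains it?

0.7·293496 + 2.1·6999823 = 14905075.500, which is > 14900139
1.47·293496 + 0.64·6999823 = 4911325.840, which is > 4903584
-2.42·293496 + 0.09·6999823 = -80276.250, which is < -73787
This sign pattern matches Inner.

Inner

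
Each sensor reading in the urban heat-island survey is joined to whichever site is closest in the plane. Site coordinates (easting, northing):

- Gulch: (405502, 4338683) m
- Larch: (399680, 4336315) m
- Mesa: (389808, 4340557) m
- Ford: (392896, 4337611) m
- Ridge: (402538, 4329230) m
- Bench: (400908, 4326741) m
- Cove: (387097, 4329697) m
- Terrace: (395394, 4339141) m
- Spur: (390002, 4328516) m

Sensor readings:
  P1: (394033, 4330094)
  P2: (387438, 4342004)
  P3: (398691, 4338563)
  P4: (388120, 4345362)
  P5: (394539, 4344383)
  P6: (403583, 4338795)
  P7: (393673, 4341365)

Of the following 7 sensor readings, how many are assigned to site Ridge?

P1 → Spur
P2 → Mesa
P3 → Larch
P4 → Mesa
P5 → Terrace
P6 → Gulch
P7 → Terrace
0 of the 7 go to Ridge.

0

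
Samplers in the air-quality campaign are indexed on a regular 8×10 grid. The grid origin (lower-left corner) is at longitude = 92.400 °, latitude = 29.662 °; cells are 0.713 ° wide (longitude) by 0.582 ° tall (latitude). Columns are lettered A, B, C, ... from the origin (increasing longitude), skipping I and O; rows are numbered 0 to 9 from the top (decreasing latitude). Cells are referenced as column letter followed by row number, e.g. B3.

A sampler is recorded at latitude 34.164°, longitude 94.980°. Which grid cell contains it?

D2

Column index: ⌊(94.980 − 92.400) / 0.713⌋ = ⌊3.619⌋ = 3 → column D
Row offset from origin: ⌊(34.164 − 29.662) / 0.582⌋ = ⌊7.735⌋ = 7 → row 2 (counted from top)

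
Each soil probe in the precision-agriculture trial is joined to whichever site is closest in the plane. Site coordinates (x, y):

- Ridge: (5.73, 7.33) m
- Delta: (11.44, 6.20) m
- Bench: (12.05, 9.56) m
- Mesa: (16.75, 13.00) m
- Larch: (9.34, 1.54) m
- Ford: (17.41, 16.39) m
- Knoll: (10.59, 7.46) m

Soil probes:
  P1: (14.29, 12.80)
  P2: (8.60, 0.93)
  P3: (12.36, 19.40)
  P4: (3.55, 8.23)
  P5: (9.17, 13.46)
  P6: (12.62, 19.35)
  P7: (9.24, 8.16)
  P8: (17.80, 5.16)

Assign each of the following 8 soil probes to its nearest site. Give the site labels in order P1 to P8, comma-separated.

Mesa, Larch, Ford, Ridge, Bench, Ford, Knoll, Delta

P1 → Mesa (d²=6.09)
P2 → Larch (d²=0.92)
P3 → Ford (d²=34.56)
P4 → Ridge (d²=5.56)
P5 → Bench (d²=23.50)
P6 → Ford (d²=31.71)
P7 → Knoll (d²=2.31)
P8 → Delta (d²=41.53)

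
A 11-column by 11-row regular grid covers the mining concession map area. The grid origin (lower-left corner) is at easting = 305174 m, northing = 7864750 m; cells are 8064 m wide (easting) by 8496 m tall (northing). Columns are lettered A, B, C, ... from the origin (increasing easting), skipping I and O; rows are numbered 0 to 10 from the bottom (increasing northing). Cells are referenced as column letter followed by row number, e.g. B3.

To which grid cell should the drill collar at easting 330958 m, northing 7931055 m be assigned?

Column index: ⌊(330958 − 305174) / 8064⌋ = ⌊3.197⌋ = 3 → column D
Row offset from origin: ⌊(7931055 − 7864750) / 8496⌋ = ⌊7.804⌋ = 7 → row 7

D7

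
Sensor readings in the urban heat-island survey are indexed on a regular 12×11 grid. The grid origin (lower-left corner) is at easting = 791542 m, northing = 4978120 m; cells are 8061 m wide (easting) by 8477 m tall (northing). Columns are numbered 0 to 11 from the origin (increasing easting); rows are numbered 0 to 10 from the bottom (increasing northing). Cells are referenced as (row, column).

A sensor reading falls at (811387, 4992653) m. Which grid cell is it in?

Column index: ⌊(811387 − 791542) / 8061⌋ = ⌊2.462⌋ = 2
Row offset from origin: ⌊(4992653 − 4978120) / 8477⌋ = ⌊1.714⌋ = 1 → row 1

(1, 2)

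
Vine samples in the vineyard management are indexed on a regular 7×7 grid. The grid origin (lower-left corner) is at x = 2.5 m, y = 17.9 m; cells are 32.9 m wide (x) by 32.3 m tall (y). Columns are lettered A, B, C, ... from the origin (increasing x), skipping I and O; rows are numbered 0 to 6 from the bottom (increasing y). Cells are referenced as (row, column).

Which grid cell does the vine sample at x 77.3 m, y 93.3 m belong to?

Column index: ⌊(77.3 − 2.5) / 32.9⌋ = ⌊2.274⌋ = 2 → column C
Row offset from origin: ⌊(93.3 − 17.9) / 32.3⌋ = ⌊2.334⌋ = 2 → row 2

(2, C)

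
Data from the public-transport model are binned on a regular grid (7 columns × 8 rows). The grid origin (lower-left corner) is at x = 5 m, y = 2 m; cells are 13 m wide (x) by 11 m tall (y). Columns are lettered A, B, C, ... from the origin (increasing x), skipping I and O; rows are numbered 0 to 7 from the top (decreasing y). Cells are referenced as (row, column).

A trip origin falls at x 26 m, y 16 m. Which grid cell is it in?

Column index: ⌊(26 − 5) / 13⌋ = ⌊1.615⌋ = 1 → column B
Row offset from origin: ⌊(16 − 2) / 11⌋ = ⌊1.273⌋ = 1 → row 6 (counted from top)

(6, B)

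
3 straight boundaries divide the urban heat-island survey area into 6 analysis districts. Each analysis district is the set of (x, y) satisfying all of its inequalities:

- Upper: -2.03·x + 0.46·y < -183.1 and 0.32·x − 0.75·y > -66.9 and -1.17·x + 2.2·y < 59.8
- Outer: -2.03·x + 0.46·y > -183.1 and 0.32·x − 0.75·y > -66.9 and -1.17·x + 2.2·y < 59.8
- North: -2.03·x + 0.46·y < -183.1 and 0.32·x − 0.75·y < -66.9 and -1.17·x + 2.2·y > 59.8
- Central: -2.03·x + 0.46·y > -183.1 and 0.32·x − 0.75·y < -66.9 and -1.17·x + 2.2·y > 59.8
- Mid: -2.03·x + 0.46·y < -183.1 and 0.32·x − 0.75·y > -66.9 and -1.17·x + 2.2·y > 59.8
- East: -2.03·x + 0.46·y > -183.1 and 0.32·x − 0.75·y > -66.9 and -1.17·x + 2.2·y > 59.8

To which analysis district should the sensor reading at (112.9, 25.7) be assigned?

-2.03·112.9 + 0.46·25.7 = -217.365, which is < -183.1
0.32·112.9 − 0.75·25.7 = 16.853, which is > -66.9
-1.17·112.9 + 2.2·25.7 = -75.553, which is < 59.8
This sign pattern matches Upper.

Upper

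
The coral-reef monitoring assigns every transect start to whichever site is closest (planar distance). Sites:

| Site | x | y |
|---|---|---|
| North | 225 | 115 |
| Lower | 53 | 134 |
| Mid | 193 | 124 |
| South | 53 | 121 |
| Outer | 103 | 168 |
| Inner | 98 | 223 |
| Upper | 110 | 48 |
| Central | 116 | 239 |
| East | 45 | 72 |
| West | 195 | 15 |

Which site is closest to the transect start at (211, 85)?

North

Squared distances to each site:
North: 1096.000; Lower: 27365.000; Mid: 1845.000; South: 26260.000; Outer: 18553.000; Inner: 31813.000; Upper: 11570.000; Central: 32741.000; East: 27725.000; West: 5156.000.
Minimum at North.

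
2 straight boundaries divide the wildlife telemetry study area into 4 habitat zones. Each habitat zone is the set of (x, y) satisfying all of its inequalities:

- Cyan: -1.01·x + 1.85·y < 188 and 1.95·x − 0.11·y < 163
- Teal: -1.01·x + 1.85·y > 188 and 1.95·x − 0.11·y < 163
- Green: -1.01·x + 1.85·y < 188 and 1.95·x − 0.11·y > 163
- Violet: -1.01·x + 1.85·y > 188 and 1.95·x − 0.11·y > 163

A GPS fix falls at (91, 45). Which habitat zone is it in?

Green

-1.01·91 + 1.85·45 = -8.660, which is < 188
1.95·91 − 0.11·45 = 172.500, which is > 163
This sign pattern matches Green.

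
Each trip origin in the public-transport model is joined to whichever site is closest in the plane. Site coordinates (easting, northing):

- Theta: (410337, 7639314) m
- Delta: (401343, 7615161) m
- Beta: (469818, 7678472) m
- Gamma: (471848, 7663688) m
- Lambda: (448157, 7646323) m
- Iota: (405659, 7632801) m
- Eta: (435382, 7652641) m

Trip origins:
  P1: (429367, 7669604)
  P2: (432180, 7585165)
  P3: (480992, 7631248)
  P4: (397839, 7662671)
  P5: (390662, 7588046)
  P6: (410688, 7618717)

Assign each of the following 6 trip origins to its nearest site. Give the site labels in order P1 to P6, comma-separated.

P1 → Eta (d²=323923594.00)
P2 → Delta (d²=1850680585.00)
P3 → Gamma (d²=1135966336.00)
P4 → Theta (d²=701749453.00)
P5 → Delta (d²=849306986.00)
P6 → Delta (d²=99974161.00)

Eta, Delta, Gamma, Theta, Delta, Delta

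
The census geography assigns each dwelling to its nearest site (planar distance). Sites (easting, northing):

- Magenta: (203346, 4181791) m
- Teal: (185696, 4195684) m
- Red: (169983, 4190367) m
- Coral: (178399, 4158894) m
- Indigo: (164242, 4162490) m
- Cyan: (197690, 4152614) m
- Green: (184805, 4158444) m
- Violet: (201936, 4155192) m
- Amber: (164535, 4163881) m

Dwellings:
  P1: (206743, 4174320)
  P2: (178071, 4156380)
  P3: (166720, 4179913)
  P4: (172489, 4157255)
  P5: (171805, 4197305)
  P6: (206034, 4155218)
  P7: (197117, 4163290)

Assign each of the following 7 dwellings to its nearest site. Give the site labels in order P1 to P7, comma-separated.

Magenta, Coral, Red, Coral, Red, Violet, Violet

P1 → Magenta (d²=67355450.00)
P2 → Coral (d²=6427780.00)
P3 → Red (d²=119933285.00)
P4 → Coral (d²=37614421.00)
P5 → Red (d²=51455528.00)
P6 → Violet (d²=16794280.00)
P7 → Violet (d²=88800365.00)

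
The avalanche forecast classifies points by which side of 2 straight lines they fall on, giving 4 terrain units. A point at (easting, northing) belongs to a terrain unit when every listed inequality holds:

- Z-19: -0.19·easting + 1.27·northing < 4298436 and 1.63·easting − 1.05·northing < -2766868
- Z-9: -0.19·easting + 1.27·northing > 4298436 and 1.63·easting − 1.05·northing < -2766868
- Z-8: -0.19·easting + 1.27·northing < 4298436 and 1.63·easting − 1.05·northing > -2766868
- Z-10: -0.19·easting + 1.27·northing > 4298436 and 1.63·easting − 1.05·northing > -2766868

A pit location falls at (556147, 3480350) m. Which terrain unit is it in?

Z-10

-0.19·556147 + 1.27·3480350 = 4314376.570, which is > 4298436
1.63·556147 − 1.05·3480350 = -2747847.890, which is > -2766868
This sign pattern matches Z-10.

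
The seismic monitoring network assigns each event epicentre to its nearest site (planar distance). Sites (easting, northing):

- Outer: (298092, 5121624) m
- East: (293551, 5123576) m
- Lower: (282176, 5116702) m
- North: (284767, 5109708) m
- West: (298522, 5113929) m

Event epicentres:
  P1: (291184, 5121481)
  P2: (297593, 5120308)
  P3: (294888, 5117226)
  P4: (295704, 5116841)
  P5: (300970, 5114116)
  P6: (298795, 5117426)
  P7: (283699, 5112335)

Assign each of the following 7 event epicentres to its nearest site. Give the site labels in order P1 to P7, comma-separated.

East, Outer, West, West, West, West, North

P1 → East (d²=9991714.00)
P2 → Outer (d²=1980857.00)
P3 → West (d²=24076165.00)
P4 → West (d²=16420868.00)
P5 → West (d²=6027673.00)
P6 → West (d²=12303538.00)
P7 → North (d²=8041753.00)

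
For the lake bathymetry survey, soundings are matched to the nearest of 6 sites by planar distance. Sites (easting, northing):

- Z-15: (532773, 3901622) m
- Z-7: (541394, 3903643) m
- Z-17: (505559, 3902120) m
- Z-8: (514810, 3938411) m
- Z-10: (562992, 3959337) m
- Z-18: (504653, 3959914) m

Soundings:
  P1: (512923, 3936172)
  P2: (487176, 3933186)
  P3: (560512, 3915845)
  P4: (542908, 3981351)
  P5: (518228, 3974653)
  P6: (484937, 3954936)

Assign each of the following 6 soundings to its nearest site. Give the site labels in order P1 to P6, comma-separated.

Z-8, Z-8, Z-7, Z-10, Z-18, Z-18

P1 → Z-8 (d²=8573890.00)
P2 → Z-8 (d²=790938581.00)
P3 → Z-7 (d²=514386728.00)
P4 → Z-10 (d²=887983252.00)
P5 → Z-18 (d²=401518746.00)
P6 → Z-18 (d²=413501140.00)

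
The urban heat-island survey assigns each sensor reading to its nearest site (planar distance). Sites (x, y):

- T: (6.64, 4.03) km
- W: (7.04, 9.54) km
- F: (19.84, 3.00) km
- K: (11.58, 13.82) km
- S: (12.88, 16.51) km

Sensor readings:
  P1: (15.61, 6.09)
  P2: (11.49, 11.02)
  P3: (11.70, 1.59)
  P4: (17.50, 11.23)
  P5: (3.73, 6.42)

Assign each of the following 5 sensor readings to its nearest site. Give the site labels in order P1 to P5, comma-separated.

P1 → F (d²=27.44)
P2 → K (d²=7.85)
P3 → T (d²=31.56)
P4 → K (d²=41.75)
P5 → T (d²=14.18)

F, K, T, K, T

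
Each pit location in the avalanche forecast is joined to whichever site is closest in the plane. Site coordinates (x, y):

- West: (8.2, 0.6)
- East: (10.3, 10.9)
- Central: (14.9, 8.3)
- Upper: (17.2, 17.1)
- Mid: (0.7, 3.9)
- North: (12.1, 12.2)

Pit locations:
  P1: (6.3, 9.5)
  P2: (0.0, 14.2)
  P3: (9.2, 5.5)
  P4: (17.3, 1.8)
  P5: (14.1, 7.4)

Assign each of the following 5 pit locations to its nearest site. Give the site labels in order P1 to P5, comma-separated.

P1 → East (d²=17.96)
P2 → Mid (d²=106.58)
P3 → West (d²=25.01)
P4 → Central (d²=48.01)
P5 → Central (d²=1.45)

East, Mid, West, Central, Central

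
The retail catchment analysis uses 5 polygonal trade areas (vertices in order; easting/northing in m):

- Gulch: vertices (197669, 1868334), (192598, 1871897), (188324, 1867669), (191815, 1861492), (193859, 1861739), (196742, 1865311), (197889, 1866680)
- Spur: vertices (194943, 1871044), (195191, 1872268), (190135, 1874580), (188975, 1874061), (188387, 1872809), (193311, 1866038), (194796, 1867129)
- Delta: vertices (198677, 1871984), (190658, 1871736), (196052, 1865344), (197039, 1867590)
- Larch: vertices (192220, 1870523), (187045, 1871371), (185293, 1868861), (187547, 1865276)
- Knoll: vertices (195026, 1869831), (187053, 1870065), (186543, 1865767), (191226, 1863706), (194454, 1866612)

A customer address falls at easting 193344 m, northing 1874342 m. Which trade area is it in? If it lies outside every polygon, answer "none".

none

Cast a ray rightward from (193344, 1874342). For each polygon, the edges (by vertex number in listed order) whose endpoints lie on opposite sides of northing = 1874342, where each meets that height, and whether that is right or left of the point:
Gulch: no edge straddles that height → 0 crossings.
Spur: 2–3 at easting≈190655.5 (left), 3–4 at easting≈189603.1 (left) → 0 crossings.
Delta: no edge straddles that height → 0 crossings.
Larch: no edge straddles that height → 0 crossings.
Knoll: no edge straddles that height → 0 crossings.
All counts are even, so the point lies outside every listed polygon.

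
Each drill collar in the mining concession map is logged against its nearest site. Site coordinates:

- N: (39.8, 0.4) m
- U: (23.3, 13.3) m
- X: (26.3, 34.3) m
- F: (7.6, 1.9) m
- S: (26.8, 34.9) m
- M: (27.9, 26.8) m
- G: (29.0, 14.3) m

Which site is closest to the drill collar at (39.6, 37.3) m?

Squared distances to each site:
N: 1361.650; U: 841.690; X: 185.890; F: 2277.160; S: 169.600; M: 247.140; G: 641.360.
Minimum at S.

S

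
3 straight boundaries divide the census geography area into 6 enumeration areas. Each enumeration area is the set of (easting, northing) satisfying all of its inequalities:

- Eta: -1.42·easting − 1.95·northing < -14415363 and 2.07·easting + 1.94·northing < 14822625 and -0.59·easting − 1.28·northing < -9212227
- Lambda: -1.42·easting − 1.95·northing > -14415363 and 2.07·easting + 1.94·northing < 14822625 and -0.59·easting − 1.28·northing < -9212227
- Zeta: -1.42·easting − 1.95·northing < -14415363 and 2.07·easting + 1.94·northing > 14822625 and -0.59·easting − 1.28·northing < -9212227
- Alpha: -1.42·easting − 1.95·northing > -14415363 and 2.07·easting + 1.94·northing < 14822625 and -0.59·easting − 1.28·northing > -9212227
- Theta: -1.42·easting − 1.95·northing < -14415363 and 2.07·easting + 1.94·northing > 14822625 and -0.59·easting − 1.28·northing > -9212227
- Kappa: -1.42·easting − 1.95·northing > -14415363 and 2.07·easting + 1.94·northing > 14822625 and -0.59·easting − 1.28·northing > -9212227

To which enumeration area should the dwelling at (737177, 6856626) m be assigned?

Theta

-1.42·737177 − 1.95·6856626 = -14417212.040, which is < -14415363
2.07·737177 + 1.94·6856626 = 14827810.830, which is > 14822625
-0.59·737177 − 1.28·6856626 = -9211415.710, which is > -9212227
This sign pattern matches Theta.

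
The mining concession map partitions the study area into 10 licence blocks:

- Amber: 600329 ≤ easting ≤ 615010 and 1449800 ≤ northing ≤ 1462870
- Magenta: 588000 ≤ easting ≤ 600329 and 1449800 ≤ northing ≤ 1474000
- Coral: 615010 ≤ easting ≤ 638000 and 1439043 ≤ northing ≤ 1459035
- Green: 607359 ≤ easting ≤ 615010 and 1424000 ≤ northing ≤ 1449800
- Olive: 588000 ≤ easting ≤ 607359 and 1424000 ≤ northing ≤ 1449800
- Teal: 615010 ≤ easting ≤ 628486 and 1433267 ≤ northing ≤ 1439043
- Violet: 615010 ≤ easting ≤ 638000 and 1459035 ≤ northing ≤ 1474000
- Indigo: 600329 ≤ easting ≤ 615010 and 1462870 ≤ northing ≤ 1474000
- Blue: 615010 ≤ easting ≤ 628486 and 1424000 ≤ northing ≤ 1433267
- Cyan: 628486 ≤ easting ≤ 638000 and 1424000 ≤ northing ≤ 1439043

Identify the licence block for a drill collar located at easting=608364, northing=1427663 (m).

Green

The point has easting = 608364 and northing = 1427663.
Only Green satisfies 607359 ≤ easting ≤ 615010 and 1424000 ≤ northing ≤ 1449800.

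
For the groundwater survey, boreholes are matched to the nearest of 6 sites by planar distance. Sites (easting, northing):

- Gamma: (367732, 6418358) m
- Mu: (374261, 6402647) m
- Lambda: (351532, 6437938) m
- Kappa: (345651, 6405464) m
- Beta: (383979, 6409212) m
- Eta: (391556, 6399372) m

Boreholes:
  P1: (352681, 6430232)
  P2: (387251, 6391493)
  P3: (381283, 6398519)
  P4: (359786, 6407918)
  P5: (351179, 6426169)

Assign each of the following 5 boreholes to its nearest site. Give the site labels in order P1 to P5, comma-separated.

P1 → Lambda (d²=60702637.00)
P2 → Eta (d²=80611666.00)
P3 → Mu (d²=66348868.00)
P4 → Gamma (d²=172132516.00)
P5 → Lambda (d²=138633970.00)

Lambda, Eta, Mu, Gamma, Lambda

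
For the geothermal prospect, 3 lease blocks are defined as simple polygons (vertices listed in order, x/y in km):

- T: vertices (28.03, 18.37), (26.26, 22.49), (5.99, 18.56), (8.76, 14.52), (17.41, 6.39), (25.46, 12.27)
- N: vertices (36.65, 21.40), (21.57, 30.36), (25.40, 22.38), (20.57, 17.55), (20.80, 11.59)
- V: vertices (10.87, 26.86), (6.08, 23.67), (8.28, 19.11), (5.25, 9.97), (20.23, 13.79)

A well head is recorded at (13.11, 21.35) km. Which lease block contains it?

Cast a ray rightward from (13.11, 21.35). For each polygon, the edges (by vertex number in listed order) whose endpoints lie on opposite sides of y = 21.35, where each meets that height, and whether that is right or left of the point:
T: 1–2 at x≈26.750 (right), 2–3 at x≈20.380 (right) → 2 crossings.
N: 3–4 at x≈24.370 (right), 5–1 at x≈36.569 (right) → 2 crossings.
V: 2–3 at x≈7.199 (left), 5–1 at x≈14.816 (right) → 1 crossing.
Only V has an odd count, so the point is inside V.

V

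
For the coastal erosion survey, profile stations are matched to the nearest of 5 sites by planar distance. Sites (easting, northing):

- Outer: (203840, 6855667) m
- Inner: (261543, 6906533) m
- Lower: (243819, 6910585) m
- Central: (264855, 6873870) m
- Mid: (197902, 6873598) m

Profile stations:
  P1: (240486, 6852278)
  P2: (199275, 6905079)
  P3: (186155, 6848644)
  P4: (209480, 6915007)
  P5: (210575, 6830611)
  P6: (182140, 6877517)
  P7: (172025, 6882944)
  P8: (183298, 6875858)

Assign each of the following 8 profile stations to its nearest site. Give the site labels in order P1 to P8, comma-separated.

P1 → Central (d²=1060062625.00)
P2 → Mid (d²=992938490.00)
P3 → Outer (d²=362081754.00)
P4 → Lower (d²=1198721005.00)
P5 → Outer (d²=673163361.00)
P6 → Mid (d²=263799205.00)
P7 → Mid (d²=756966845.00)
P8 → Mid (d²=218384416.00)

Central, Mid, Outer, Lower, Outer, Mid, Mid, Mid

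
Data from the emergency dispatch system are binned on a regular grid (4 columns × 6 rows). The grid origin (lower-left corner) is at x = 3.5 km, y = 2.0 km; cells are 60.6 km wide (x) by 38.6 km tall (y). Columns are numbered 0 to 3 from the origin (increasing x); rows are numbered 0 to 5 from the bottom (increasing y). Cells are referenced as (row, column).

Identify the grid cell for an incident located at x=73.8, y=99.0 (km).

Column index: ⌊(73.8 − 3.5) / 60.6⌋ = ⌊1.160⌋ = 1
Row offset from origin: ⌊(99.0 − 2.0) / 38.6⌋ = ⌊2.513⌋ = 2 → row 2

(2, 1)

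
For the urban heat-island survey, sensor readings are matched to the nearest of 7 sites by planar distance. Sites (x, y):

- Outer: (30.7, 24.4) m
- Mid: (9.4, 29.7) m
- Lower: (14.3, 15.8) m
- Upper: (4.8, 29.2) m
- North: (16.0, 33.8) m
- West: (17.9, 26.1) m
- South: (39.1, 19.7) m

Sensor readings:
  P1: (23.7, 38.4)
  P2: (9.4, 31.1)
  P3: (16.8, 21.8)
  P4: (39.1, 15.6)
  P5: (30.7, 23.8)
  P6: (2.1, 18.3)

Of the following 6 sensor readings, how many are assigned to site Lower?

P1 → North
P2 → Mid
P3 → West
P4 → South
P5 → Outer
P6 → Upper
0 of the 6 go to Lower.

0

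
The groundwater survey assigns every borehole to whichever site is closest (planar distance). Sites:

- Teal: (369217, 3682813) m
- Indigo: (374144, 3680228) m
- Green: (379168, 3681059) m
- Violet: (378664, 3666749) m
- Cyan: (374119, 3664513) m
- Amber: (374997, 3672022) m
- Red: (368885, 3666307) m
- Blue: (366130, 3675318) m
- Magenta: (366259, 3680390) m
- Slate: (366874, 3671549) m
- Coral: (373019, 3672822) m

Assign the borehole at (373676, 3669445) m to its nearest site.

Squared distances to each site:
Teal: 198586105.000; Indigo: 116492113.000; Green: 165047060.000; Violet: 32148560.000; Cyan: 24520873.000; Amber: 8385970.000; Red: 32800725.000; Blue: 91434245.000; Magenta: 174804914.000; Slate: 50694020.000; Coral: 11835778.000.
Minimum at Amber.

Amber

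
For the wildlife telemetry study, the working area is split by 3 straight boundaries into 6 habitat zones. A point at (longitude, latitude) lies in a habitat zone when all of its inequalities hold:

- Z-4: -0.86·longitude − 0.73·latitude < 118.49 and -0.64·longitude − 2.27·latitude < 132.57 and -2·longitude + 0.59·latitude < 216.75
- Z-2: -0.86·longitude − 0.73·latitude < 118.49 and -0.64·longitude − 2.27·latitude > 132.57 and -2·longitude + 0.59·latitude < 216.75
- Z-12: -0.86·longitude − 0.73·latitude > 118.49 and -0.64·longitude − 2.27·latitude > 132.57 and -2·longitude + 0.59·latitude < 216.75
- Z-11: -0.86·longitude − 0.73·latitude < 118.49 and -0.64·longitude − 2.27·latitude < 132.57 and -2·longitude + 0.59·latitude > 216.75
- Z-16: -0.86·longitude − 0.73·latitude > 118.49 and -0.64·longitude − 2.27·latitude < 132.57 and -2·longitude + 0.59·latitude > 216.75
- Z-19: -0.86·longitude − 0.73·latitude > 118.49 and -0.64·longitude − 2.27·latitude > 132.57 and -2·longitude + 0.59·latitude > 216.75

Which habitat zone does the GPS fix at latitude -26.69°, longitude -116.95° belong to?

Z-19

-0.86·-116.95 − 0.73·-26.69 = 120.061, which is > 118.49
-0.64·-116.95 − 2.27·-26.69 = 135.434, which is > 132.57
-2·-116.95 + 0.59·-26.69 = 218.153, which is > 216.75
This sign pattern matches Z-19.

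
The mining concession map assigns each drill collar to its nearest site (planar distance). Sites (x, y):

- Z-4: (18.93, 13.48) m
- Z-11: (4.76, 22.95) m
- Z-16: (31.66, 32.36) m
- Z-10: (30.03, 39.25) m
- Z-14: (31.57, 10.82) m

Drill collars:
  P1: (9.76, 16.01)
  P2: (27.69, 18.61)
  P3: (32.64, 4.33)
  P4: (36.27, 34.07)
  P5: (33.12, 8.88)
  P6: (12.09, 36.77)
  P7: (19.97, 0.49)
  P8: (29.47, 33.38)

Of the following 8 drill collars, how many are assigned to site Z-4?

P1 → Z-11
P2 → Z-14
P3 → Z-14
P4 → Z-16
P5 → Z-14
P6 → Z-11
P7 → Z-4
P8 → Z-16
1 of the 8 goes to Z-4.

1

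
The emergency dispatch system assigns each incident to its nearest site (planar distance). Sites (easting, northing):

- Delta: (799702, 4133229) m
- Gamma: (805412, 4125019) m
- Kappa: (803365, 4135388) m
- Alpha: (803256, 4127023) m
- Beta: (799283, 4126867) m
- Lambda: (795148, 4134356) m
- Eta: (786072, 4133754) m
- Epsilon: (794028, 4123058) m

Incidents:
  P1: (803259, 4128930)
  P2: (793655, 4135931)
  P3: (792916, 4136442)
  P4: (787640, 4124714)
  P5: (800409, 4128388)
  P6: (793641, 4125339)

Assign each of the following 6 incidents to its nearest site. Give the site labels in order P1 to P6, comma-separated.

Alpha, Lambda, Lambda, Epsilon, Beta, Epsilon

P1 → Alpha (d²=3636658.00)
P2 → Lambda (d²=4709674.00)
P3 → Lambda (d²=9333220.00)
P4 → Epsilon (d²=43548880.00)
P5 → Beta (d²=3581317.00)
P6 → Epsilon (d²=5352730.00)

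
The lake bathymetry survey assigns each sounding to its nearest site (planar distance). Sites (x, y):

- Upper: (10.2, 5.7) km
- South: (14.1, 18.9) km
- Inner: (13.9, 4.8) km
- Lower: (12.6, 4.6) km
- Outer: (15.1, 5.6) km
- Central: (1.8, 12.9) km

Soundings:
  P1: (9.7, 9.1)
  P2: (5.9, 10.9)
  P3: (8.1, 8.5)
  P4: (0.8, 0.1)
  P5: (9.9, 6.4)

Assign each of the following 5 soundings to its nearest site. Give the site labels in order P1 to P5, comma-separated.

Upper, Central, Upper, Upper, Upper

P1 → Upper (d²=11.81)
P2 → Central (d²=20.81)
P3 → Upper (d²=12.25)
P4 → Upper (d²=119.72)
P5 → Upper (d²=0.58)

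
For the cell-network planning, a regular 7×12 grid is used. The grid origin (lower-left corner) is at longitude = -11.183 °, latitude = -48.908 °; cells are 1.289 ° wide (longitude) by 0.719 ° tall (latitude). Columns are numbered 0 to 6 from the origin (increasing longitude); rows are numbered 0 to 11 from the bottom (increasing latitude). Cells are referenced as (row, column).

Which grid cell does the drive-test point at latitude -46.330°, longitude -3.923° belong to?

Column index: ⌊(-3.923 − -11.183) / 1.289⌋ = ⌊5.632⌋ = 5
Row offset from origin: ⌊(-46.330 − -48.908) / 0.719⌋ = ⌊3.586⌋ = 3 → row 3

(3, 5)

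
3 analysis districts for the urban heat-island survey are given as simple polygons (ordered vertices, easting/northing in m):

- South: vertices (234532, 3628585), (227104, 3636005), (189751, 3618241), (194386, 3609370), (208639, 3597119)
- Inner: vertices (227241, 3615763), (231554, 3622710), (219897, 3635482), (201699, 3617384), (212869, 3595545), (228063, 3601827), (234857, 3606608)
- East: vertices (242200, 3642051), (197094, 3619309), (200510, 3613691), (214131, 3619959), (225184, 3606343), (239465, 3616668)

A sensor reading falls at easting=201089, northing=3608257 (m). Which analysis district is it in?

Cast a ray rightward from (201089, 3608257). For each polygon, the edges (by vertex number in listed order) whose endpoints lie on opposite sides of northing = 3608257, where each meets that height, and whether that is right or left of the point:
South: 4–5 at easting≈195680.9 (left), 5–1 at easting≈217804.3 (right) → 1 crossing.
Inner: 4–5 at easting≈206367.2 (right), 7–1 at easting≈233485.2 (right) → 2 crossings.
East: 4–5 at easting≈223630.3 (right), 5–6 at easting≈227831.3 (right) → 2 crossings.
Only South has an odd count, so the point is inside South.

South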